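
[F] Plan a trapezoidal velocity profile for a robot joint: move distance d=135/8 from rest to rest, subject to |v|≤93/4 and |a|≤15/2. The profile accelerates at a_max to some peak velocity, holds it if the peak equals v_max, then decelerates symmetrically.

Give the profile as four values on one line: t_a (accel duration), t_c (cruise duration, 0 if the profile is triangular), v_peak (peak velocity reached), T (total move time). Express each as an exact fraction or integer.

v_max²/a_max = (93/4)²/(15/2) = 2883/40
135/8 < 2883/40 ⇒ no cruise
v_peak = √(135/8·15/2) = √(2025/16) = 45/4
t_a = (45/4)/(15/2) = 3/2; t_c = 0
T = 2·3/2 = 3

t_a=3/2 t_c=0 v_peak=45/4 T=3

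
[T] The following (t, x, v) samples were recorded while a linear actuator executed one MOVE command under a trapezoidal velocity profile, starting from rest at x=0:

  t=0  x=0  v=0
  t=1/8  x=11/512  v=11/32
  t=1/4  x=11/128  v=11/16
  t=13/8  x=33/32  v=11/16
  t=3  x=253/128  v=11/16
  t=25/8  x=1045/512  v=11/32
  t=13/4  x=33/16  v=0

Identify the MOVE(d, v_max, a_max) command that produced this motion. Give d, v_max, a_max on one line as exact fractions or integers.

d=33/16 v_max=11/16 a_max=11/4

final state: t=13/4, x=33/16, v=0 → d = 33/16
a_max = (11/32−0)/(1/8−0) = 11/4
max v = 11/16 over t∈[1/4,3] → v_max = 11/16
check: 11/16·(1/4+11/4) = 33/16 ✓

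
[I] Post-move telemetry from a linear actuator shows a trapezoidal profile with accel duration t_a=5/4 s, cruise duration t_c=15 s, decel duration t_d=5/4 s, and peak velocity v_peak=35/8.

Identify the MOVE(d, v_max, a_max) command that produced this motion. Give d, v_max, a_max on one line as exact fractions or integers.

a_max = (35/8)/(5/4) = 7/2
d_a = ½·35/8·5/4 = 175/64; d_c = 35/8·15 = 525/8
d = 2·175/64 + 525/8 = 2275/32
t_c = 15 > 0 so v_max = 35/8

d=2275/32 v_max=35/8 a_max=7/2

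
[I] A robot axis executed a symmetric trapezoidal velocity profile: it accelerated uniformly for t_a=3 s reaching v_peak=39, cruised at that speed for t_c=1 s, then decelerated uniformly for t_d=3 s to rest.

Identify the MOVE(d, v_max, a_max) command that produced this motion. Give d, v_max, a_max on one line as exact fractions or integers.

d=156 v_max=39 a_max=13

a_max = 39/3 = 13
d_a = ½·39·3 = 117/2; d_c = 39·1 = 39
d = 2·117/2 + 39 = 156
t_c = 1 > 0 ⇒ limit active, v_max = 39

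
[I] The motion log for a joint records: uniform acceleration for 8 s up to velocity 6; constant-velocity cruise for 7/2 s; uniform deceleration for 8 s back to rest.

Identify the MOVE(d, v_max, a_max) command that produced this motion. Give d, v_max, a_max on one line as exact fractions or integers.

d=69 v_max=6 a_max=3/4

a_max = 6/8 = 3/4
d_a = ½·6·8 = 24; d_c = 6·7/2 = 21
d = 2·24 + 21 = 69
t_c = 7/2 > 0 → v_max = v_peak = 6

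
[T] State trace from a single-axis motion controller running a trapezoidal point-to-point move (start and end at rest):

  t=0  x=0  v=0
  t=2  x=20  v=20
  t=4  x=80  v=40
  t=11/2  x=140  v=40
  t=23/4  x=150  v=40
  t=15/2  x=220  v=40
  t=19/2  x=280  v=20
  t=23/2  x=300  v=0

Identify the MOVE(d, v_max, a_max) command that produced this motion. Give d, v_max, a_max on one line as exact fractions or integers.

d=300 v_max=40 a_max=10

final state: t=23/2, x=300, v=0 → d = 300
a_max = (20−0)/(2−0) = 10
max v = 40 over t∈[4,15/2] → v_max = 40
check: 40·(4+7/2) = 300 ✓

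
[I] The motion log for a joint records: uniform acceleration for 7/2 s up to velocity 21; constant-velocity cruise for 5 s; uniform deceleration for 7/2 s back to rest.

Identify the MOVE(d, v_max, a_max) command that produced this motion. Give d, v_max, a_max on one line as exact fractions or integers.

d=357/2 v_max=21 a_max=6

a_max = 21/(7/2) = 6
d_a = ½·21·7/2 = 147/4; d_c = 21·5 = 105
d = 2·147/4 + 105 = 357/2
t_c = 5 > 0 so v_max = 21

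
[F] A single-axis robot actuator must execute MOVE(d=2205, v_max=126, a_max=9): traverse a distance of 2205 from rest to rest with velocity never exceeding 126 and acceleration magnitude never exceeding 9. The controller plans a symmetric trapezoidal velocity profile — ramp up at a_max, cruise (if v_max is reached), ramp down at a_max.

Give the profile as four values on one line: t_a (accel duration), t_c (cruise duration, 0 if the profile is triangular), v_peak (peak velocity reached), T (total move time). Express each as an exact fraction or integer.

t_a=14 t_c=7/2 v_peak=126 T=63/2

vₘ²/aₘ = 126²/9 = 1764
2205 ≥ 1764 ⇒ cruise phase
t_a = 126/9 = 14; v_peak = 126
d_cruise = 2205 − 1764 = 441; t_c = 441/126 = 7/2
T = 2·14 + 7/2 = 63/2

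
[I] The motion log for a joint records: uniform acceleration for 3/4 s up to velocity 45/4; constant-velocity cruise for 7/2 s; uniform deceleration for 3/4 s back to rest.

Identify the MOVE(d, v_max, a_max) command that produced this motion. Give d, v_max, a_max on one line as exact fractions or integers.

d=765/16 v_max=45/4 a_max=15

a_max = (45/4)/(3/4) = 15
d_a = ½·45/4·3/4 = 135/32; d_c = 45/4·7/2 = 315/8
d = 2·135/32 + 315/8 = 765/16
t_c = 7/2 > 0 so v_max = 45/4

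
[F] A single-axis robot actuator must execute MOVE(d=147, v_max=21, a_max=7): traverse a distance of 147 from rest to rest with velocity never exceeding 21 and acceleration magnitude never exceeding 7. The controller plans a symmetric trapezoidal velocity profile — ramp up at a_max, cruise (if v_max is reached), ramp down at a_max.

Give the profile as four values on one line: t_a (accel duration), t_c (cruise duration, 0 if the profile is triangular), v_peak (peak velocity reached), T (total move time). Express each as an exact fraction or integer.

vₘ²/aₘ = 21²/7 = 63
147 ≥ 63 ⇒ cruise phase
t_a = 21/7 = 3; v_peak = 21
d_cruise = 147 − 63 = 84; t_c = 84/21 = 4
T = 2·3 + 4 = 10

t_a=3 t_c=4 v_peak=21 T=10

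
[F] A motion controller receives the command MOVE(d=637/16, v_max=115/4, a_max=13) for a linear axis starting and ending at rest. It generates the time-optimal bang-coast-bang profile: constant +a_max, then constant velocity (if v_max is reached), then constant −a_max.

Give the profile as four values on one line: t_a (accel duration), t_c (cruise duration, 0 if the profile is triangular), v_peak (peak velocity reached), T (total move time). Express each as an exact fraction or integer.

t_a=7/4 t_c=0 v_peak=91/4 T=7/2

(v_max)²/a_max = (115/4)²/13 = 13225/208
637/16 < 13225/208 ⇒ no cruise
v_peak = √(637/16·13) = √(8281/16) = 91/4
t_a = (91/4)/13 = 7/4; t_c = 0
T = 2·7/4 = 7/2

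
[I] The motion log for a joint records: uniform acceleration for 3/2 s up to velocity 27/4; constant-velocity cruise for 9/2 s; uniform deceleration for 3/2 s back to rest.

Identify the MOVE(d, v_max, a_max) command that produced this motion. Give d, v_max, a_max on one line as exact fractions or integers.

a_max = (27/4)/(3/2) = 9/2
d_a = ½·27/4·3/2 = 81/16; d_c = 27/4·9/2 = 243/8
d = 2·81/16 + 243/8 = 81/2
t_c = 9/2 > 0 ⇒ limit active, v_max = 27/4

d=81/2 v_max=27/4 a_max=9/2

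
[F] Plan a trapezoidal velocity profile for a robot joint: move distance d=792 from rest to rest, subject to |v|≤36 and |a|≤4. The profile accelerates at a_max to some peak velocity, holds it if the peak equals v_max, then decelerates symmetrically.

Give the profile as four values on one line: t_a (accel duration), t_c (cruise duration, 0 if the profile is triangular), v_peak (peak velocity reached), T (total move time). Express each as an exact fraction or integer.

t_a=9 t_c=13 v_peak=36 T=31

(v_max)²/a_max = 36²/4 = 324
792 ≥ 324 → trapezoidal
t_a = 36/4 = 9; v_peak = 36
d_cruise = 792 − 324 = 468; t_c = 468/36 = 13
T = 2·9 + 13 = 31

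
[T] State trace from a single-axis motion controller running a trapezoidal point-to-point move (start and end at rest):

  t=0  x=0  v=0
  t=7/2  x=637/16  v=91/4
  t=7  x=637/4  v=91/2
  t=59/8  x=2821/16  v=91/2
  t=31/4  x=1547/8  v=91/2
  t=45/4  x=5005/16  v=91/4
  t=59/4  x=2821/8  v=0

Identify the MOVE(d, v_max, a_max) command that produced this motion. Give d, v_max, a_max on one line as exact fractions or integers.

d=2821/8 v_max=91/2 a_max=13/2

final state: t=59/4, x=2821/8, v=0 → d = 2821/8
a_max = (91/4−0)/(7/2−0) = 13/2
max v = 91/2 over t∈[7,31/4] → v_max = 91/2
check: 91/2·(7+3/4) = 2821/8 ✓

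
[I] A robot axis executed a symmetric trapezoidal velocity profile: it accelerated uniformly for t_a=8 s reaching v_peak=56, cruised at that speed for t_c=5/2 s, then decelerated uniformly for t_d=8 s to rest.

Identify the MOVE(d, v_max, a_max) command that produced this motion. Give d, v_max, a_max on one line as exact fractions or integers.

a_max = 56/8 = 7
d_a = ½·56·8 = 224; d_c = 56·5/2 = 140
d = 2·224 + 140 = 588
t_c = 5/2 > 0 so v_max = 56

d=588 v_max=56 a_max=7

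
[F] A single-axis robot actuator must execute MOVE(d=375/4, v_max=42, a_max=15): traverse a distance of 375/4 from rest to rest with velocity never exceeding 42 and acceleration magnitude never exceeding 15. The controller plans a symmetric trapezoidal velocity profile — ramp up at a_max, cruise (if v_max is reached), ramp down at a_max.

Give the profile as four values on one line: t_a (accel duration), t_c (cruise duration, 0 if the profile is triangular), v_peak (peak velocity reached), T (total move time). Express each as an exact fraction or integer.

t_a=5/2 t_c=0 v_peak=75/2 T=5

vₘ²/aₘ = 42²/15 = 588/5
375/4 < 588/5 → triangular
v_peak = √(375/4·15) = √(5625/4) = 75/2
t_a = (75/2)/15 = 5/2; t_c = 0
T = 2·5/2 = 5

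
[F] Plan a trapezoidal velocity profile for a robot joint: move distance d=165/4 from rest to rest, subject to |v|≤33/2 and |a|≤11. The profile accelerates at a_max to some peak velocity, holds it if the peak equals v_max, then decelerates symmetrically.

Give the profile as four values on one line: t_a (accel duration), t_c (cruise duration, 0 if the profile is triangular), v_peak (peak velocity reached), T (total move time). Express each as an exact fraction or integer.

vₘ²/aₘ = (33/2)²/11 = 99/4
165/4 ≥ 99/4 ⇒ cruise phase
t_a = (33/2)/11 = 3/2; v_peak = 33/2
d_cruise = 165/4 − 99/4 = 33/2; t_c = (33/2)/(33/2) = 1
T = 2·3/2 + 1 = 4

t_a=3/2 t_c=1 v_peak=33/2 T=4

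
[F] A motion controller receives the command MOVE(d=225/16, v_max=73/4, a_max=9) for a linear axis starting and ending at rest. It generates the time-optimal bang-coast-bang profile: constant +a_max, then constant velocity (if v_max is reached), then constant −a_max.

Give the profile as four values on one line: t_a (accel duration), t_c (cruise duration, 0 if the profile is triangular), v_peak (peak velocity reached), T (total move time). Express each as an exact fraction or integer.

t_a=5/4 t_c=0 v_peak=45/4 T=5/2

v_max²/a_max = (73/4)²/9 = 5329/144
225/16 < 5329/144 → triangular
v_peak = √(225/16·9) = √(2025/16) = 45/4
t_a = (45/4)/9 = 5/4; t_c = 0
T = 2·5/4 = 5/2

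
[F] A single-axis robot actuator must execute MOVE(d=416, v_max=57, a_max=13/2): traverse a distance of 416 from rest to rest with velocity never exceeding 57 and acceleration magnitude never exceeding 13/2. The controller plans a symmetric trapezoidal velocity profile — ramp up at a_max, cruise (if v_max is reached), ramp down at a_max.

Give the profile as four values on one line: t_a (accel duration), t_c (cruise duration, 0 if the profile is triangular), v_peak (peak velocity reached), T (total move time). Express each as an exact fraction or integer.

t_a=8 t_c=0 v_peak=52 T=16

(v_max)²/a_max = 57²/(13/2) = 6498/13
416 < 6498/13 so t_c = 0
v_peak = √(416·13/2) = √2704 = 52
t_a = 52/(13/2) = 8; t_c = 0
T = 2·8 = 16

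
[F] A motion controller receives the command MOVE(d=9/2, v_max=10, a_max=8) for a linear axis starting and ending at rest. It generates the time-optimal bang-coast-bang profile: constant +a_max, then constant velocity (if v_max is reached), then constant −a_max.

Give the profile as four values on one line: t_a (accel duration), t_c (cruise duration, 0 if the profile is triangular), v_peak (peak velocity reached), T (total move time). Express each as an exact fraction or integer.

t_a=3/4 t_c=0 v_peak=6 T=3/2

(v_max)²/a_max = 10²/8 = 25/2
9/2 < 25/2 so t_c = 0
v_peak = √(9/2·8) = √36 = 6
t_a = 6/8 = 3/4; t_c = 0
T = 2·3/4 = 3/2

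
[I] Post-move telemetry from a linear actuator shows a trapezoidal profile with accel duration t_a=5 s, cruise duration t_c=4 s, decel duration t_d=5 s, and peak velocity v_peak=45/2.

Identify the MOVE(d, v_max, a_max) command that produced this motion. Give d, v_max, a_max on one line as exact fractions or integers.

a_max = (45/2)/5 = 9/2
d_a = ½·45/2·5 = 225/4; d_c = 45/2·4 = 90
d = 2·225/4 + 90 = 405/2
t_c = 4 > 0 ⇒ limit active, v_max = 45/2

d=405/2 v_max=45/2 a_max=9/2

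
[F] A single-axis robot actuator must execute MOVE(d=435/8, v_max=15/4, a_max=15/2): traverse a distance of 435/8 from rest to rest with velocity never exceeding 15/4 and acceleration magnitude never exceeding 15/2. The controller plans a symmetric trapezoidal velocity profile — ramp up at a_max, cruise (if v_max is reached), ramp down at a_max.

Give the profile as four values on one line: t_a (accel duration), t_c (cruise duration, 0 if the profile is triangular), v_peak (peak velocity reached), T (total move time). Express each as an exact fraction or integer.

vₘ²/aₘ = (15/4)²/(15/2) = 15/8
435/8 ≥ 15/8 so v_max reached
t_a = (15/4)/(15/2) = 1/2; v_peak = 15/4
d_cruise = 435/8 − 15/8 = 105/2; t_c = (105/2)/(15/4) = 14
T = 2·1/2 + 14 = 15

t_a=1/2 t_c=14 v_peak=15/4 T=15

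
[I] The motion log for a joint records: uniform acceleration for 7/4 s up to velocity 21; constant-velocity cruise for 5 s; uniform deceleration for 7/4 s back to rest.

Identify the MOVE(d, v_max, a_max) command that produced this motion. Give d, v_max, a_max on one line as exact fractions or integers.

a_max = 21/(7/4) = 12
d_a = ½·21·7/4 = 147/8; d_c = 21·5 = 105
d = 2·147/8 + 105 = 567/4
t_c = 5 > 0 → v_max = v_peak = 21

d=567/4 v_max=21 a_max=12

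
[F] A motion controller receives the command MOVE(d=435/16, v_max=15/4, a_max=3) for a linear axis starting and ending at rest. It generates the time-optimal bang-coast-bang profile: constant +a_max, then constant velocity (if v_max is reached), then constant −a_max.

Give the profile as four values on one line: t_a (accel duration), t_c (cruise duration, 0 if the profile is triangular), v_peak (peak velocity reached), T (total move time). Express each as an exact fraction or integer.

v_max²/a_max = (15/4)²/3 = 75/16
435/16 ≥ 75/16 → trapezoidal
t_a = (15/4)/3 = 5/4; v_peak = 15/4
d_cruise = 435/16 − 75/16 = 45/2; t_c = (45/2)/(15/4) = 6
T = 2·5/4 + 6 = 17/2

t_a=5/4 t_c=6 v_peak=15/4 T=17/2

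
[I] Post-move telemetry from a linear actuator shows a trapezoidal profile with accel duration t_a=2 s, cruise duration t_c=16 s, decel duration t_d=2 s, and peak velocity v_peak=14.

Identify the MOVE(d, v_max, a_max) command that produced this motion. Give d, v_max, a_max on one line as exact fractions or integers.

a_max = 14/2 = 7
d_a = ½·14·2 = 14; d_c = 14·16 = 224
d = 2·14 + 224 = 252
t_c = 16 > 0 ⇒ limit active, v_max = 14

d=252 v_max=14 a_max=7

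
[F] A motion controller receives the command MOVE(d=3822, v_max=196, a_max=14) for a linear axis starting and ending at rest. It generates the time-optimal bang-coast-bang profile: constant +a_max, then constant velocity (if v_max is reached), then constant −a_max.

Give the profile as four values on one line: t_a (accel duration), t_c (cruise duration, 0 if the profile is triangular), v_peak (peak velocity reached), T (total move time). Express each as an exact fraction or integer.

t_a=14 t_c=11/2 v_peak=196 T=67/2

vₘ²/aₘ = 196²/14 = 2744
3822 ≥ 2744 ⇒ cruise phase
t_a = 196/14 = 14; v_peak = 196
d_cruise = 3822 − 2744 = 1078; t_c = 1078/196 = 11/2
T = 2·14 + 11/2 = 67/2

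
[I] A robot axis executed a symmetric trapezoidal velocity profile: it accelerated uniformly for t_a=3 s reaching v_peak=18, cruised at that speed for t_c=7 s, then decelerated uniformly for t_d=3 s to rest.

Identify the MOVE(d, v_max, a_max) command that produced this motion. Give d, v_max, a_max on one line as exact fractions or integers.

d=180 v_max=18 a_max=6

a_max = 18/3 = 6
d_a = ½·18·3 = 27; d_c = 18·7 = 126
d = 2·27 + 126 = 180
t_c = 7 > 0 → v_max = v_peak = 18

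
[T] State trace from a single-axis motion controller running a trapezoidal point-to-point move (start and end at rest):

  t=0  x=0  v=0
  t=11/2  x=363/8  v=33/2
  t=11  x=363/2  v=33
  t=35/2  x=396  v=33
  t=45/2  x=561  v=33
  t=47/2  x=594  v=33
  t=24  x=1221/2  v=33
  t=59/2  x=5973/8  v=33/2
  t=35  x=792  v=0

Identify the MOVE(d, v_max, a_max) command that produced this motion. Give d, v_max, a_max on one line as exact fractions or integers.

d=792 v_max=33 a_max=3

final state: t=35, x=792, v=0 → d = 792
a_max = (33/2−0)/(11/2−0) = 3
max v = 33 over t∈[11,24] → v_max = 33
check: 33·(11+13) = 792 ✓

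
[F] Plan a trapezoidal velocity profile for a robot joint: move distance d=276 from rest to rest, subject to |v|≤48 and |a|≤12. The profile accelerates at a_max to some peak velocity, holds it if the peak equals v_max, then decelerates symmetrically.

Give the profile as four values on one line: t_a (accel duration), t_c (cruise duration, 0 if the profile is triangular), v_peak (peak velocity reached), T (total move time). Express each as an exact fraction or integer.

t_a=4 t_c=7/4 v_peak=48 T=39/4

vₘ²/aₘ = 48²/12 = 192
276 ≥ 192 → trapezoidal
t_a = 48/12 = 4; v_peak = 48
d_cruise = 276 − 192 = 84; t_c = 84/48 = 7/4
T = 2·4 + 7/4 = 39/4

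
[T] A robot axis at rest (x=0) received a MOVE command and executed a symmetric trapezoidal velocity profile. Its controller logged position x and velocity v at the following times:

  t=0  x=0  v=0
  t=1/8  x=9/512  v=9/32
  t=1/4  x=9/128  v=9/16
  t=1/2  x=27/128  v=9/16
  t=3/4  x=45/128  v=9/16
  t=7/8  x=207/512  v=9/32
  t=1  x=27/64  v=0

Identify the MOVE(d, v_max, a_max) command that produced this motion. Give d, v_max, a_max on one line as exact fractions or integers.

d=27/64 v_max=9/16 a_max=9/4

final state: t=1, x=27/64, v=0 → d = 27/64
a_max = (9/32−0)/(1/8−0) = 9/4
max v = 9/16 over t∈[1/4,3/4] → v_max = 9/16
check: 9/16·(1/4+1/2) = 27/64 ✓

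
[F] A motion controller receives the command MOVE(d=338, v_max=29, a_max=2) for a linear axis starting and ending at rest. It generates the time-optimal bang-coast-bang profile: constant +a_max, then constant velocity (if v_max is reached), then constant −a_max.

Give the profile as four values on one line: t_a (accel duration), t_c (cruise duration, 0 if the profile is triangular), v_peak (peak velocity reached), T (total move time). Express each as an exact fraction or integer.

t_a=13 t_c=0 v_peak=26 T=26

(v_max)²/a_max = 29²/2 = 841/2
338 < 841/2 so t_c = 0
v_peak = √(338·2) = √676 = 26
t_a = 26/2 = 13; t_c = 0
T = 2·13 = 26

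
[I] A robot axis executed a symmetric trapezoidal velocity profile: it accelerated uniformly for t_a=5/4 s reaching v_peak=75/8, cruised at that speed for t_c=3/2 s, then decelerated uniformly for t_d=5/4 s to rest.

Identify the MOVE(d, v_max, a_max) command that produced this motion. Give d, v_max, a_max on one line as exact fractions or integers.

a_max = (75/8)/(5/4) = 15/2
d_a = ½·75/8·5/4 = 375/64; d_c = 75/8·3/2 = 225/16
d = 2·375/64 + 225/16 = 825/32
t_c = 3/2 > 0 so v_max = 75/8

d=825/32 v_max=75/8 a_max=15/2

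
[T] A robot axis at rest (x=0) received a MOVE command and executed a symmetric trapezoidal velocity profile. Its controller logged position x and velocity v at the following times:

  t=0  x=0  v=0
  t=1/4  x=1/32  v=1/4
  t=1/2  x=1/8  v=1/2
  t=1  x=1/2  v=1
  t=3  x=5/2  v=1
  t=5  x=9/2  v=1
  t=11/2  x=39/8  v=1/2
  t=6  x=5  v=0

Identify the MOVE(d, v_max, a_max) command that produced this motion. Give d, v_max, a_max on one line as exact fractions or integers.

final state: t=6, x=5, v=0 → d = 5
a_max = (1/4−0)/(1/4−0) = 1
max v = 1 over t∈[1,5] → v_max = 1
check: 1·(1+4) = 5 ✓

d=5 v_max=1 a_max=1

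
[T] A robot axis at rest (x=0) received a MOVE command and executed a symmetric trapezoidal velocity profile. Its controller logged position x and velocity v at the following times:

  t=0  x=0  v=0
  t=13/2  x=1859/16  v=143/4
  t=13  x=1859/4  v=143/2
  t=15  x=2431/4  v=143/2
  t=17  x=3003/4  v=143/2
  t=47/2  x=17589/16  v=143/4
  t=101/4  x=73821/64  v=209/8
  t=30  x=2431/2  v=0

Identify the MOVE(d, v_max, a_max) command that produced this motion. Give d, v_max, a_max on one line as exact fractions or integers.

d=2431/2 v_max=143/2 a_max=11/2

final state: t=30, x=2431/2, v=0 → d = 2431/2
a_max = (143/4−0)/(13/2−0) = 11/2
max v = 143/2 over t∈[13,17] → v_max = 143/2
check: 143/2·(13+4) = 2431/2 ✓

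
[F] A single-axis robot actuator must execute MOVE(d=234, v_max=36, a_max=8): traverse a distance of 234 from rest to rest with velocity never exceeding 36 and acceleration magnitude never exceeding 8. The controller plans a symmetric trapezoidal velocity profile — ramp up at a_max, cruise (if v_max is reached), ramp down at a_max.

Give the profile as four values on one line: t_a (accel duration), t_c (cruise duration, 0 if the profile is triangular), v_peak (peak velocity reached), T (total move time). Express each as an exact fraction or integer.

t_a=9/2 t_c=2 v_peak=36 T=11

vₘ²/aₘ = 36²/8 = 162
234 ≥ 162 ⇒ cruise phase
t_a = 36/8 = 9/2; v_peak = 36
d_cruise = 234 − 162 = 72; t_c = 72/36 = 2
T = 2·9/2 + 2 = 11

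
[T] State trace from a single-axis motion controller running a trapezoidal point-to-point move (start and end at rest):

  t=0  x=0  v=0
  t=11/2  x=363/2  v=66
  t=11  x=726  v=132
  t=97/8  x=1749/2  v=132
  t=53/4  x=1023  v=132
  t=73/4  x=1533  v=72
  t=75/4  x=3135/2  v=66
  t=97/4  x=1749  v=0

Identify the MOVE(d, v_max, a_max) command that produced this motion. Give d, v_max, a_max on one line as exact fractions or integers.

d=1749 v_max=132 a_max=12

final state: t=97/4, x=1749, v=0 → d = 1749
a_max = (66−0)/(11/2−0) = 12
max v = 132 over t∈[11,53/4] → v_max = 132
check: 132·(11+9/4) = 1749 ✓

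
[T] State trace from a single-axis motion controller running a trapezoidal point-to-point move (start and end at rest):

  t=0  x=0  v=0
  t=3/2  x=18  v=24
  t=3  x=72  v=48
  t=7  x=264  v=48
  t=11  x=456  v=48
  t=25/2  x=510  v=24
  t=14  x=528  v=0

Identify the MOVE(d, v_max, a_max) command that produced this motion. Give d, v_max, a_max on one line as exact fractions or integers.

final state: t=14, x=528, v=0 → d = 528
a_max = (24−0)/(3/2−0) = 16
max v = 48 over t∈[3,11] → v_max = 48
check: 48·(3+8) = 528 ✓

d=528 v_max=48 a_max=16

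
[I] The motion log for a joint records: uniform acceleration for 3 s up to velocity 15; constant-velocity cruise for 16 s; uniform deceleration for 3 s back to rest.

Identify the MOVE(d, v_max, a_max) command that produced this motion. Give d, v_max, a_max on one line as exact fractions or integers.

d=285 v_max=15 a_max=5

a_max = 15/3 = 5
d_a = ½·15·3 = 45/2; d_c = 15·16 = 240
d = 2·45/2 + 240 = 285
t_c = 16 > 0 ⇒ limit active, v_max = 15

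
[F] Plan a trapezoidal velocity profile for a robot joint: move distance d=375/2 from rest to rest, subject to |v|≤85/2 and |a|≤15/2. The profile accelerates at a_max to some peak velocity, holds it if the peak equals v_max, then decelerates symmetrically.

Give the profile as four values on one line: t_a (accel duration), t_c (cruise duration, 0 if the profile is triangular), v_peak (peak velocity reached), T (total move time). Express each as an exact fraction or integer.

v_max²/a_max = (85/2)²/(15/2) = 1445/6
375/2 < 1445/6 ⇒ no cruise
v_peak = √(375/2·15/2) = √(5625/4) = 75/2
t_a = (75/2)/(15/2) = 5; t_c = 0
T = 2·5 = 10

t_a=5 t_c=0 v_peak=75/2 T=10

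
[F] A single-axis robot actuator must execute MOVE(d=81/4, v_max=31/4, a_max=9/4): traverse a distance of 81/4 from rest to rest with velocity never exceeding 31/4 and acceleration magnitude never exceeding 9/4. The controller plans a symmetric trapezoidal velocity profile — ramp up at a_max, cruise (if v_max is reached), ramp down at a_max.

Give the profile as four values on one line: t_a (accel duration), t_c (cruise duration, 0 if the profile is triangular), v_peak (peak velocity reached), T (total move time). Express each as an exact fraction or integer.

t_a=3 t_c=0 v_peak=27/4 T=6

(v_max)²/a_max = (31/4)²/(9/4) = 961/36
81/4 < 961/36 so t_c = 0
v_peak = √(81/4·9/4) = √(729/16) = 27/4
t_a = (27/4)/(9/4) = 3; t_c = 0
T = 2·3 = 6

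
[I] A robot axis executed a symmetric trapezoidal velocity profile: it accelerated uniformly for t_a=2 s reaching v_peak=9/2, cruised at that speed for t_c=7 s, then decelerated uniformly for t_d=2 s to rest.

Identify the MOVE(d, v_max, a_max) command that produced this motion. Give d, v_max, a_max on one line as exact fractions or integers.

a_max = (9/2)/2 = 9/4
d_a = ½·9/2·2 = 9/2; d_c = 9/2·7 = 63/2
d = 2·9/2 + 63/2 = 81/2
t_c = 7 > 0 ⇒ limit active, v_max = 9/2

d=81/2 v_max=9/2 a_max=9/4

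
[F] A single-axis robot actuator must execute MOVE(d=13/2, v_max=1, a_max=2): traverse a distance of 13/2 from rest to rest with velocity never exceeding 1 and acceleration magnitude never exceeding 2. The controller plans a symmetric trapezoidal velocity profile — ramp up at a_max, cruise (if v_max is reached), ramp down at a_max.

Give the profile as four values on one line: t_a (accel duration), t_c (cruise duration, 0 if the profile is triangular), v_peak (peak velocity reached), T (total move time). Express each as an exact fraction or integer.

v_max²/a_max = 1²/2 = 1/2
13/2 ≥ 1/2 ⇒ cruise phase
t_a = 1/2; v_peak = 1
d_cruise = 13/2 − 1/2 = 6; t_c = 6/1 = 6
T = 2·1/2 + 6 = 7

t_a=1/2 t_c=6 v_peak=1 T=7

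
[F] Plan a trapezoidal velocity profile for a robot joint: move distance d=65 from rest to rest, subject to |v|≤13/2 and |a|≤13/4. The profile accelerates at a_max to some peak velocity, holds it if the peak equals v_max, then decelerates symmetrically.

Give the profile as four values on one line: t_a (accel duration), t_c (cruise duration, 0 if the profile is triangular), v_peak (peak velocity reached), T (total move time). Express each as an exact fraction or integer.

vₘ²/aₘ = (13/2)²/(13/4) = 13
65 ≥ 13 so v_max reached
t_a = (13/2)/(13/4) = 2; v_peak = 13/2
d_cruise = 65 − 13 = 52; t_c = 52/(13/2) = 8
T = 2·2 + 8 = 12

t_a=2 t_c=8 v_peak=13/2 T=12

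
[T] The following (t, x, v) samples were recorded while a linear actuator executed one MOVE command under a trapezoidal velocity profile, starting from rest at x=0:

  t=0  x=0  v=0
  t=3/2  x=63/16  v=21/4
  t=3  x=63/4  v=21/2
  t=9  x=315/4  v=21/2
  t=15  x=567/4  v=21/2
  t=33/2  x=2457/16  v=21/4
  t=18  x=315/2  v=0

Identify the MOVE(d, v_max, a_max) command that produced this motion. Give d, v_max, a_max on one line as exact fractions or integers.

d=315/2 v_max=21/2 a_max=7/2

final state: t=18, x=315/2, v=0 → d = 315/2
a_max = (21/4−0)/(3/2−0) = 7/2
max v = 21/2 over t∈[3,15] → v_max = 21/2
check: 21/2·(3+12) = 315/2 ✓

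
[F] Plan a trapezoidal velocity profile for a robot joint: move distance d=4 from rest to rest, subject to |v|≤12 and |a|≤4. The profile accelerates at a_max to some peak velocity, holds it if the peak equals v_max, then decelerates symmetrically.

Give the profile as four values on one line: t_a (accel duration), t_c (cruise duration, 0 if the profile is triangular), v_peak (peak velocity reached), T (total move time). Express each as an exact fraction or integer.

t_a=1 t_c=0 v_peak=4 T=2

vₘ²/aₘ = 12²/4 = 36
4 < 36 ⇒ no cruise
v_peak = √(4·4) = √16 = 4
t_a = 4/4 = 1; t_c = 0
T = 2·1 = 2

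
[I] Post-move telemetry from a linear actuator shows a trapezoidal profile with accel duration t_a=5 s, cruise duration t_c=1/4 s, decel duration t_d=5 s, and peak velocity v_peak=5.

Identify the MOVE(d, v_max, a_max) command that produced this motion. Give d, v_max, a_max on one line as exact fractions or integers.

d=105/4 v_max=5 a_max=1

a_max = 5/5 = 1
d_a = ½·5·5 = 25/2; d_c = 5·1/4 = 5/4
d = 2·25/2 + 5/4 = 105/4
t_c = 1/4 > 0 so v_max = 5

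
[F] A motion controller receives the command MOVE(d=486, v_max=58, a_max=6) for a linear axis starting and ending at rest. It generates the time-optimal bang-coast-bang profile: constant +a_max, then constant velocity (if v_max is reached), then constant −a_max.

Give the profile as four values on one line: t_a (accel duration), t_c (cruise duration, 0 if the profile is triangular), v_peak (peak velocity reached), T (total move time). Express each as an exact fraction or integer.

t_a=9 t_c=0 v_peak=54 T=18

(v_max)²/a_max = 58²/6 = 1682/3
486 < 1682/3 ⇒ no cruise
v_peak = √(486·6) = √2916 = 54
t_a = 54/6 = 9; t_c = 0
T = 2·9 = 18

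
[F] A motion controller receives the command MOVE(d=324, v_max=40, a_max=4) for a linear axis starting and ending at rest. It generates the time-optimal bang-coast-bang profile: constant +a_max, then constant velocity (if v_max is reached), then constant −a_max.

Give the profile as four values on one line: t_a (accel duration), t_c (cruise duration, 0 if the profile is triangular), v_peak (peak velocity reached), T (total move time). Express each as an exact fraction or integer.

v_max²/a_max = 40²/4 = 400
324 < 400 → triangular
v_peak = √(324·4) = √1296 = 36
t_a = 36/4 = 9; t_c = 0
T = 2·9 = 18

t_a=9 t_c=0 v_peak=36 T=18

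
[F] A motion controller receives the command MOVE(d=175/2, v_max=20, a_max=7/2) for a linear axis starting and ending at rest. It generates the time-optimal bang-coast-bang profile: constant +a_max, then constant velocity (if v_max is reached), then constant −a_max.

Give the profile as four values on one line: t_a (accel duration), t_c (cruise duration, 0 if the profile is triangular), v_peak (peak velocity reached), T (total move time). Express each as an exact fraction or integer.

t_a=5 t_c=0 v_peak=35/2 T=10

v_max²/a_max = 20²/(7/2) = 800/7
175/2 < 800/7 → triangular
v_peak = √(175/2·7/2) = √(1225/4) = 35/2
t_a = (35/2)/(7/2) = 5; t_c = 0
T = 2·5 = 10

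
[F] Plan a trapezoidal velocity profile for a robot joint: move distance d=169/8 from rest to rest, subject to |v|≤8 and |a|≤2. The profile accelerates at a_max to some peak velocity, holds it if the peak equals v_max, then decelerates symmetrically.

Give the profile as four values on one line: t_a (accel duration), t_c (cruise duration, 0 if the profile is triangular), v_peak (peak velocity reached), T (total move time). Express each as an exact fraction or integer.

vₘ²/aₘ = 8²/2 = 32
169/8 < 32 ⇒ no cruise
v_peak = √(169/8·2) = √(169/4) = 13/2
t_a = (13/2)/2 = 13/4; t_c = 0
T = 2·13/4 = 13/2

t_a=13/4 t_c=0 v_peak=13/2 T=13/2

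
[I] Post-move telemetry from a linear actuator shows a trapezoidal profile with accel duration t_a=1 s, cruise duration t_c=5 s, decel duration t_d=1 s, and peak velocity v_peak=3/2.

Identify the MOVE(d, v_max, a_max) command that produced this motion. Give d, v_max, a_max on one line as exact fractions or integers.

d=9 v_max=3/2 a_max=3/2

a_max = (3/2)/1 = 3/2
d_a = ½·3/2·1 = 3/4; d_c = 3/2·5 = 15/2
d = 2·3/4 + 15/2 = 9
t_c = 5 > 0 → v_max = v_peak = 3/2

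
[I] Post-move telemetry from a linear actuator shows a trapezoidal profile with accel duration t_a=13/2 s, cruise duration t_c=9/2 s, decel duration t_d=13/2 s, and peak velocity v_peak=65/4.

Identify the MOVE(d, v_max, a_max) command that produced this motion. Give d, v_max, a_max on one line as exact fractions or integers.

d=715/4 v_max=65/4 a_max=5/2

a_max = (65/4)/(13/2) = 5/2
d_a = ½·65/4·13/2 = 845/16; d_c = 65/4·9/2 = 585/8
d = 2·845/16 + 585/8 = 715/4
t_c = 9/2 > 0 ⇒ limit active, v_max = 65/4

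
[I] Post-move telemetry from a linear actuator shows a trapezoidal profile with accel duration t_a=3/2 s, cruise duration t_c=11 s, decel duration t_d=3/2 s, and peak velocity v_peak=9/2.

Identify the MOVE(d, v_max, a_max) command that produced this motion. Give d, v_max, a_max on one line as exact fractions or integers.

d=225/4 v_max=9/2 a_max=3

a_max = (9/2)/(3/2) = 3
d_a = ½·9/2·3/2 = 27/8; d_c = 9/2·11 = 99/2
d = 2·27/8 + 99/2 = 225/4
t_c = 11 > 0 ⇒ limit active, v_max = 9/2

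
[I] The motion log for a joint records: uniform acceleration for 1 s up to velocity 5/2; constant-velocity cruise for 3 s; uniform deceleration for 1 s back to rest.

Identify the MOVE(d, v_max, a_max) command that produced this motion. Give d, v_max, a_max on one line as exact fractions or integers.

a_max = (5/2)/1 = 5/2
d_a = ½·5/2·1 = 5/4; d_c = 5/2·3 = 15/2
d = 2·5/4 + 15/2 = 10
t_c = 3 > 0 so v_max = 5/2

d=10 v_max=5/2 a_max=5/2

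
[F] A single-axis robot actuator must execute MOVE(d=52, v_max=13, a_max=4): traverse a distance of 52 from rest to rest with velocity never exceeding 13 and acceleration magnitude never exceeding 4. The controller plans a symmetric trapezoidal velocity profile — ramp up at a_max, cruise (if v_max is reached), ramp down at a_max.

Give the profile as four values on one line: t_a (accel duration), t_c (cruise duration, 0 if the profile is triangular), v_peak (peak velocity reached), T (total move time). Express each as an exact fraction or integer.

(v_max)²/a_max = 13²/4 = 169/4
52 ≥ 169/4 ⇒ cruise phase
t_a = 13/4; v_peak = 13
d_cruise = 52 − 169/4 = 39/4; t_c = (39/4)/13 = 3/4
T = 2·13/4 + 3/4 = 29/4

t_a=13/4 t_c=3/4 v_peak=13 T=29/4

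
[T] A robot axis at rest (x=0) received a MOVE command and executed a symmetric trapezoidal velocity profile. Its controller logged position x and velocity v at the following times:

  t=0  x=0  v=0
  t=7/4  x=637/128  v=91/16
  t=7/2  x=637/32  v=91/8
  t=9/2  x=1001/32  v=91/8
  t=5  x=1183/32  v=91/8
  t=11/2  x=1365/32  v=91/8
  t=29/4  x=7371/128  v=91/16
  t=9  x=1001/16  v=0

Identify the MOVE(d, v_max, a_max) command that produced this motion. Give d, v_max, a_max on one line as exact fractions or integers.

d=1001/16 v_max=91/8 a_max=13/4

final state: t=9, x=1001/16, v=0 → d = 1001/16
a_max = (91/16−0)/(7/4−0) = 13/4
max v = 91/8 over t∈[7/2,11/2] → v_max = 91/8
check: 91/8·(7/2+2) = 1001/16 ✓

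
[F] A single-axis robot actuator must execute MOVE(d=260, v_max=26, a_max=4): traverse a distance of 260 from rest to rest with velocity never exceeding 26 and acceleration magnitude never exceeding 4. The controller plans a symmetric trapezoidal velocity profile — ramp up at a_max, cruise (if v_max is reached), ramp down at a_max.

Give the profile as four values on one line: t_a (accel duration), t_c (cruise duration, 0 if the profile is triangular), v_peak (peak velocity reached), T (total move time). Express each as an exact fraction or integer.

vₘ²/aₘ = 26²/4 = 169
260 ≥ 169 so v_max reached
t_a = 26/4 = 13/2; v_peak = 26
d_cruise = 260 − 169 = 91; t_c = 91/26 = 7/2
T = 2·13/2 + 7/2 = 33/2

t_a=13/2 t_c=7/2 v_peak=26 T=33/2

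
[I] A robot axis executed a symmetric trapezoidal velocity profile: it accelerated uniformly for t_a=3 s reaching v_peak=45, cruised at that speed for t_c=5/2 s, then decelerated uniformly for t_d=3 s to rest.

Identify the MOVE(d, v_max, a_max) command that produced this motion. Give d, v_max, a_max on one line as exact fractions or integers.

d=495/2 v_max=45 a_max=15

a_max = 45/3 = 15
d_a = ½·45·3 = 135/2; d_c = 45·5/2 = 225/2
d = 2·135/2 + 225/2 = 495/2
t_c = 5/2 > 0 so v_max = 45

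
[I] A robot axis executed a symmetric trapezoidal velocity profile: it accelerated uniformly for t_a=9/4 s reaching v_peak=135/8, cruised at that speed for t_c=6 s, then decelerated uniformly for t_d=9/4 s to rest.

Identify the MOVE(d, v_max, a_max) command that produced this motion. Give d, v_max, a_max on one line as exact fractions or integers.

d=4455/32 v_max=135/8 a_max=15/2

a_max = (135/8)/(9/4) = 15/2
d_a = ½·135/8·9/4 = 1215/64; d_c = 135/8·6 = 405/4
d = 2·1215/64 + 405/4 = 4455/32
t_c = 6 > 0 → v_max = v_peak = 135/8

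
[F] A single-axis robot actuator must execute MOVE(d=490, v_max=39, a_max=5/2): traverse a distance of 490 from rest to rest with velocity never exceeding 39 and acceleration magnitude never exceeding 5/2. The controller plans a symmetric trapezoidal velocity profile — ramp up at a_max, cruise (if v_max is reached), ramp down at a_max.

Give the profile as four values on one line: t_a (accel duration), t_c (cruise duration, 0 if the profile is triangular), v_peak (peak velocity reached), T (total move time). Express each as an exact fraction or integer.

t_a=14 t_c=0 v_peak=35 T=28

vₘ²/aₘ = 39²/(5/2) = 3042/5
490 < 3042/5 so t_c = 0
v_peak = √(490·5/2) = √1225 = 35
t_a = 35/(5/2) = 14; t_c = 0
T = 2·14 = 28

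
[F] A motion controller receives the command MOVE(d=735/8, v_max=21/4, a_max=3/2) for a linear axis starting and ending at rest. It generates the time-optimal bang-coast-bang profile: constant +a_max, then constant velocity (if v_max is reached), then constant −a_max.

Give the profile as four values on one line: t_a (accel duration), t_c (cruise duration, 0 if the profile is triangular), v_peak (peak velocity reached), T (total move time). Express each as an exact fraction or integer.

vₘ²/aₘ = (21/4)²/(3/2) = 147/8
735/8 ≥ 147/8 → trapezoidal
t_a = (21/4)/(3/2) = 7/2; v_peak = 21/4
d_cruise = 735/8 − 147/8 = 147/2; t_c = (147/2)/(21/4) = 14
T = 2·7/2 + 14 = 21

t_a=7/2 t_c=14 v_peak=21/4 T=21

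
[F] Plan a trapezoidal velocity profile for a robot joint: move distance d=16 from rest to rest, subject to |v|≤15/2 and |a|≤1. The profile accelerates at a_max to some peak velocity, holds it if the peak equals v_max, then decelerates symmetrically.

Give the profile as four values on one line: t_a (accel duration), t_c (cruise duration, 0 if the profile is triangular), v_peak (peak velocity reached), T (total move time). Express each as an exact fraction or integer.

(v_max)²/a_max = (15/2)²/1 = 225/4
16 < 225/4 so t_c = 0
v_peak = √(16·1) = √16 = 4
t_a = 4/1 = 4; t_c = 0
T = 2·4 = 8

t_a=4 t_c=0 v_peak=4 T=8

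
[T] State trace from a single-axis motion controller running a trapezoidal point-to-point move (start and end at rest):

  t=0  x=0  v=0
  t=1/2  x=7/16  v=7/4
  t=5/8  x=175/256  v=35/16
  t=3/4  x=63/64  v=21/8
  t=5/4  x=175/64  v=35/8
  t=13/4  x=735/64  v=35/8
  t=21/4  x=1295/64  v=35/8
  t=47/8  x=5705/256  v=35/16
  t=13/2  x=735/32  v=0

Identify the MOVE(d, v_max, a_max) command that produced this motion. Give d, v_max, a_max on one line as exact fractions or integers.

final state: t=13/2, x=735/32, v=0 → d = 735/32
a_max = (7/4−0)/(1/2−0) = 7/2
max v = 35/8 over t∈[5/4,21/4] → v_max = 35/8
check: 35/8·(5/4+4) = 735/32 ✓

d=735/32 v_max=35/8 a_max=7/2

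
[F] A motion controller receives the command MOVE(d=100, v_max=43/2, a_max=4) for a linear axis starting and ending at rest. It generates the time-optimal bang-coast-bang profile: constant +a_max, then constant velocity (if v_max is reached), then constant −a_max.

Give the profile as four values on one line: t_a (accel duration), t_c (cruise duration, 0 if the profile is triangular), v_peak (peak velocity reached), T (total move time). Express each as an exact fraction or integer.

t_a=5 t_c=0 v_peak=20 T=10

vₘ²/aₘ = (43/2)²/4 = 1849/16
100 < 1849/16 so t_c = 0
v_peak = √(100·4) = √400 = 20
t_a = 20/4 = 5; t_c = 0
T = 2·5 = 10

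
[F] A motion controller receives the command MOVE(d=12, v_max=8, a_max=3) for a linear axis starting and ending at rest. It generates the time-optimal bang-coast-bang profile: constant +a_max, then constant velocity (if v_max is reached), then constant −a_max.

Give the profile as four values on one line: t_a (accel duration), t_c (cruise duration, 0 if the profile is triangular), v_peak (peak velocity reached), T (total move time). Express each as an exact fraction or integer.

(v_max)²/a_max = 8²/3 = 64/3
12 < 64/3 ⇒ no cruise
v_peak = √(12·3) = √36 = 6
t_a = 6/3 = 2; t_c = 0
T = 2·2 = 4

t_a=2 t_c=0 v_peak=6 T=4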